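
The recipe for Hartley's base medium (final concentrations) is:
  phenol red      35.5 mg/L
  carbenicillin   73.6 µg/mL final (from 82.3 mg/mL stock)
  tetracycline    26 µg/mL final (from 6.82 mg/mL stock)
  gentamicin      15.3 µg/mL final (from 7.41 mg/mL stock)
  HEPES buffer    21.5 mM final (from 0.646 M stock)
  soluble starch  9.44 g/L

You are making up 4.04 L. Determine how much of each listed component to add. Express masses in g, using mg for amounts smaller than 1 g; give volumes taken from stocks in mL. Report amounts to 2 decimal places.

phenol red 143.42 mg; carbenicillin 3.61 mL; tetracycline 15.40 mL; gentamicin 8.34 mL; HEPES buffer 134.46 mL; soluble starch 38.14 g

Working volume: 4.04 L.
phenol red: 35.5 mg/L × 4.04 L = 143.42 mg
carbenicillin: V = C2·V2/C1 = 73.6 µg/mL × 4040 mL ÷ 82300 µg/mL = 3.61 mL
tetracycline: V = C2·V2/C1 = 26 µg/mL × 4040 mL ÷ 6820 µg/mL = 15.40 mL
gentamicin: dilute stock: 15.3 µg/mL × 4040 mL ÷ 7410 µg/mL = 8.34 mL
HEPES buffer: C1V1 = C2V2 → 21.5 mM × 4040 mL ÷ 646 mM = 134.46 mL
soluble starch: 9.44 g/L × 4.04 L = 38.14 g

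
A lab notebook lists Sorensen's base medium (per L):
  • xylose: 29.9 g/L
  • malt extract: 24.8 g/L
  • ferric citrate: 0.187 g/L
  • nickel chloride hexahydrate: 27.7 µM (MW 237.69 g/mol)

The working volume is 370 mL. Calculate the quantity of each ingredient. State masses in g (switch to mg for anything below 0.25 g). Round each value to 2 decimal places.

xylose 11.06 g; malt extract 9.18 g; ferric citrate 69.19 mg; nickel chloride hexahydrate 2.44 mg

Scale factor relative to 1 L: 0.37.
xylose: 29.9 g/L × 0.37 L = 11.06 g
malt extract: 24.8 g/L × 0.37 L = 9.18 g
ferric citrate: 0.187 g/L × 0.37 L = 0.06919 g = 69.19 mg
nickel chloride hexahydrate: 27.7 µmol/L × 237.69 g/mol × 0.37 L ÷ 1000 = 2.44 mg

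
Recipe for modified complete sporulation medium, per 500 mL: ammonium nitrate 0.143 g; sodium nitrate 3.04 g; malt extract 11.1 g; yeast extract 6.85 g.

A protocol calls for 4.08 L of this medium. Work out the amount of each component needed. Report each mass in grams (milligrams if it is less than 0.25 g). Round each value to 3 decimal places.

ammonium nitrate 1.167 g; sodium nitrate 24.806 g; malt extract 90.576 g; yeast extract 55.896 g

Scale factor = 4080 mL / 500 mL = 8.16.
ammonium nitrate: 0.143 g × (4080 mL / 500 mL) = 1.167 g
sodium nitrate: 3.04 g × (4080 mL / 500 mL) = 24.806 g
malt extract: 11.1 g × (4080 mL / 500 mL) = 90.576 g
yeast extract: 6.85 g × (4080 mL / 500 mL) = 55.896 g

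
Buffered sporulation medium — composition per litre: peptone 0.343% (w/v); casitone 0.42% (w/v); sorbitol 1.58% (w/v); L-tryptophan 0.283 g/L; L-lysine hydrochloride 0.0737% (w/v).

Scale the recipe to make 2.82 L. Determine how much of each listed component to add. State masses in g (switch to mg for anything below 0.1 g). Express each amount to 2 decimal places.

Scale factor relative to 1 L: 2.82.
peptone: 0.343% w/v = 3.43 g/L → 3.43 × 2.82 L = 9.67 g
casitone: 0.42 g per 100 mL × 2820 mL ÷ 100 = 11.84 g
sorbitol: 1.58 g per 100 mL × 2820 mL ÷ 100 = 44.56 g
L-tryptophan: 0.283 g/L × 2.82 L = 0.80 g
L-lysine hydrochloride: 0.0737 g per 100 mL × 2820 mL ÷ 100 = 2.08 g

peptone 9.67 g; casitone 11.84 g; sorbitol 44.56 g; L-tryptophan 0.80 g; L-lysine hydrochloride 2.08 g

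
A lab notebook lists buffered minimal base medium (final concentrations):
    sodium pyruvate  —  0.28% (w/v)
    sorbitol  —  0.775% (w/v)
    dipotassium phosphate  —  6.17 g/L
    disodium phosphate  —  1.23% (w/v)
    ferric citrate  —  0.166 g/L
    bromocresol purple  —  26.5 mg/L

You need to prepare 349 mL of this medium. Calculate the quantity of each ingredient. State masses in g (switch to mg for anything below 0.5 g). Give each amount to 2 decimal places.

sodium pyruvate 0.98 g; sorbitol 2.70 g; dipotassium phosphate 2.15 g; disodium phosphate 4.29 g; ferric citrate 57.93 mg; bromocresol purple 9.25 mg

Scale factor relative to 1 L: 0.349.
sodium pyruvate: 0.28 g per 100 mL × 349 mL ÷ 100 = 0.98 g
sorbitol: 0.775% w/v = 7.75 g/L → 7.75 × 0.349 L = 2.70 g
dipotassium phosphate: 6.17 g/L × 0.349 L = 2.15 g
disodium phosphate: 1.23% w/v = 12.3 g/L → 12.3 × 0.349 L = 4.29 g
ferric citrate: 0.166 g/L × 0.349 L = 0.057934 g = 57.93 mg
bromocresol purple: 26.5 mg/L × 0.349 L = 9.25 mg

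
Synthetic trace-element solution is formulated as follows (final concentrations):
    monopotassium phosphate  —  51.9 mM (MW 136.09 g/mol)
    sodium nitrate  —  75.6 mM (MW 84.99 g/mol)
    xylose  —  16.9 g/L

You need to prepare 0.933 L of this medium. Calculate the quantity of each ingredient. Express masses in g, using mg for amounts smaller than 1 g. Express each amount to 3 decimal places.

Scale factor relative to 1 L: 0.933.
monopotassium phosphate: 51.9 mmol/L × 136.09 g/mol × 0.933 L ÷ 1000 = 6.590 g
sodium nitrate: 75.6 mmol/L × 84.99 g/mol × 0.933 L ÷ 1000 = 5.995 g
xylose: 16.9 g/L × 0.933 L = 15.768 g

monopotassium phosphate 6.590 g; sodium nitrate 5.995 g; xylose 15.768 g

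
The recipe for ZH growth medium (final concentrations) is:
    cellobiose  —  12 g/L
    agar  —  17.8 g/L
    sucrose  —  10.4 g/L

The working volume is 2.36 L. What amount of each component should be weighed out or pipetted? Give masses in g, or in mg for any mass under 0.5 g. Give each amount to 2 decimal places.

cellobiose 28.32 g; agar 42.01 g; sucrose 24.54 g

Working volume: 2.36 L.
cellobiose: 12 g/L × 2.36 L = 28.32 g
agar: 17.8 g/L × 2.36 L = 42.01 g
sucrose: 10.4 g/L × 2.36 L = 24.54 g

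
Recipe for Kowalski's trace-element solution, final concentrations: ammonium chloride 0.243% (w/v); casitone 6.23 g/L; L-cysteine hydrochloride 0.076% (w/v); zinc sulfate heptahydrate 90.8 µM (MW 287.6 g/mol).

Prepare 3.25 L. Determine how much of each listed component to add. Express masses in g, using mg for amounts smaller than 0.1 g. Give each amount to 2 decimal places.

ammonium chloride 7.90 g; casitone 20.25 g; L-cysteine hydrochloride 2.47 g; zinc sulfate heptahydrate 84.87 mg

Working volume: 3.25 L.
ammonium chloride: 0.243% w/v = 2.43 g/L → 2.43 × 3.25 L = 7.90 g
casitone: 6.23 g/L × 3.25 L = 20.25 g
L-cysteine hydrochloride: 0.076 g per 100 mL × 3250 mL ÷ 100 = 2.47 g
zinc sulfate heptahydrate: 90.8 µmol/L × 287.6 g/mol × 3.25 L ÷ 1000 = 84.87 mg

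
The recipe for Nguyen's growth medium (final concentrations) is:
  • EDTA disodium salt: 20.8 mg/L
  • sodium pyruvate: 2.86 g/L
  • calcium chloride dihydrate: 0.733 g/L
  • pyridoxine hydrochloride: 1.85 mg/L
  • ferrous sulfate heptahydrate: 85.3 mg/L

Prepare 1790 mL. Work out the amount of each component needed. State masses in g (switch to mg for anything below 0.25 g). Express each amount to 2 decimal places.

Working volume: 1790 mL = 1.79 L.
EDTA disodium salt: 20.8 mg/L × 1.79 L = 37.23 mg
sodium pyruvate: 2.86 g/L × 1.79 L = 5.12 g
calcium chloride dihydrate: 0.733 g/L × 1.79 L = 1.31 g
pyridoxine hydrochloride: 1.85 mg/L × 1.79 L = 3.31 mg
ferrous sulfate heptahydrate: 85.3 mg/L × 1.79 L = 152.69 mg

EDTA disodium salt 37.23 mg; sodium pyruvate 5.12 g; calcium chloride dihydrate 1.31 g; pyridoxine hydrochloride 3.31 mg; ferrous sulfate heptahydrate 152.69 mg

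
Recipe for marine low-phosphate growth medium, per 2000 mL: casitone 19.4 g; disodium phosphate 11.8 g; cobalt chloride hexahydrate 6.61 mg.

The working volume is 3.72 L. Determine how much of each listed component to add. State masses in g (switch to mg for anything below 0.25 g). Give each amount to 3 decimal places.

casitone 36.084 g; disodium phosphate 21.948 g; cobalt chloride hexahydrate 12.295 mg

Ratio of target to recipe volume: 3720 / 2000 = 1.86.
casitone: 19.4 g × (3720 mL / 2000 mL) = 36.084 g
disodium phosphate: 11.8 g × (3720 mL / 2000 mL) = 21.948 g
cobalt chloride hexahydrate: 6.61 mg × (3720 mL / 2000 mL) = 12.295 mg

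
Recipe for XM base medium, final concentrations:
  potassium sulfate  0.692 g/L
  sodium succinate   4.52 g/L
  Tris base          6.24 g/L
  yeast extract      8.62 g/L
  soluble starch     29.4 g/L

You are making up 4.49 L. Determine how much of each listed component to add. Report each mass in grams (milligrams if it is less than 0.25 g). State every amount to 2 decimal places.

Scale factor relative to 1 L: 4.49.
potassium sulfate: 0.692 g/L × 4.49 L = 3.11 g
sodium succinate: 4.52 g/L × 4.49 L = 20.29 g
Tris base: 6.24 g/L × 4.49 L = 28.02 g
yeast extract: 8.62 g/L × 4.49 L = 38.70 g
soluble starch: 29.4 g/L × 4.49 L = 132.01 g

potassium sulfate 3.11 g; sodium succinate 20.29 g; Tris base 28.02 g; yeast extract 38.70 g; soluble starch 132.01 g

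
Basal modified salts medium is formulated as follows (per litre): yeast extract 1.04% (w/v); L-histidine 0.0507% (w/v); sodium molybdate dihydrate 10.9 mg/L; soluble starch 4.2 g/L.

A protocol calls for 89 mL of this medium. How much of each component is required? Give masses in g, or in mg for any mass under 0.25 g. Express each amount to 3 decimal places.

Target volume = 89 mL = 0.089 L.
yeast extract: 1.04 g per 100 mL × 89 mL ÷ 100 = 0.926 g
L-histidine: 0.0507% w/v = 0.507 g/L → 0.507 × 0.089 L = 0.045123 g = 45.123 mg
sodium molybdate dihydrate: 10.9 mg/L × 0.089 L = 0.970 mg
soluble starch: 4.2 g/L × 0.089 L = 0.374 g

yeast extract 0.926 g; L-histidine 45.123 mg; sodium molybdate dihydrate 0.970 mg; soluble starch 0.374 g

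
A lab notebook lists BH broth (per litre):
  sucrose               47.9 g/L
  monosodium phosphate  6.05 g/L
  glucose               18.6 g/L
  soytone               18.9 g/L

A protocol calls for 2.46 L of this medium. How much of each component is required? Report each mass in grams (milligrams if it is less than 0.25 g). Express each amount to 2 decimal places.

sucrose 117.83 g; monosodium phosphate 14.88 g; glucose 45.76 g; soytone 46.49 g

Working volume: 2.46 L.
sucrose: 47.9 g/L × 2.46 L = 117.83 g
monosodium phosphate: 6.05 g/L × 2.46 L = 14.88 g
glucose: 18.6 g/L × 2.46 L = 45.76 g
soytone: 18.9 g/L × 2.46 L = 46.49 g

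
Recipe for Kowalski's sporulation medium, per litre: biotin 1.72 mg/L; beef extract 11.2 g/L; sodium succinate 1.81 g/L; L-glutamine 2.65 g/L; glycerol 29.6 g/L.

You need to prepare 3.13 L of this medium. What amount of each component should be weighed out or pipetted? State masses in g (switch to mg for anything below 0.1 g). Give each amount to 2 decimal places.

biotin 5.38 mg; beef extract 35.06 g; sodium succinate 5.67 g; L-glutamine 8.29 g; glycerol 92.65 g

Working volume: 3.13 L.
biotin: 1.72 mg/L × 3.13 L = 5.38 mg
beef extract: 11.2 g/L × 3.13 L = 35.06 g
sodium succinate: 1.81 g/L × 3.13 L = 5.67 g
L-glutamine: 2.65 g/L × 3.13 L = 8.29 g
glycerol: 29.6 g/L × 3.13 L = 92.65 g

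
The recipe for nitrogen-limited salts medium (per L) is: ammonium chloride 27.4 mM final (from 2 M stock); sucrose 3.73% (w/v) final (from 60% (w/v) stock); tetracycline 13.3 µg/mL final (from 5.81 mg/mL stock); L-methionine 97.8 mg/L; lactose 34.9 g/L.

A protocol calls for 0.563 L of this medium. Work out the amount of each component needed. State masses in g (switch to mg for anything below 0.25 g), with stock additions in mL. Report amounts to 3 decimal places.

Working volume: 0.563 L.
ammonium chloride: C1V1 = C2V2 → 27.4 mM × 563 mL ÷ 2000 mM = 7.713 mL
sucrose: dilute stock: 3.73% ÷ 60% × 563 mL = 35.000 mL
tetracycline: dilute stock: 13.3 µg/mL × 563 mL ÷ 5810 µg/mL = 1.289 mL
L-methionine: 97.8 mg/L × 0.563 L = 55.061 mg
lactose: 34.9 g/L × 0.563 L = 19.649 g

ammonium chloride 7.713 mL; sucrose 35.000 mL; tetracycline 1.289 mL; L-methionine 55.061 mg; lactose 19.649 g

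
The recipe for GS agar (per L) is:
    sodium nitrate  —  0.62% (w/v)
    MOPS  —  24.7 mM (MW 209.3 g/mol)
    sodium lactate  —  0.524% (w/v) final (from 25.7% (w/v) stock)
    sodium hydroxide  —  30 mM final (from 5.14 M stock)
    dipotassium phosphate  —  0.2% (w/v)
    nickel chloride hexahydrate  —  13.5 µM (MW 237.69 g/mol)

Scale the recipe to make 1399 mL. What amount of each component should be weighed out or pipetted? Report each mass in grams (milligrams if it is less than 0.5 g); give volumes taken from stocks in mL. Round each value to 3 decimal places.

Scale factor relative to 1 L: 1.399.
sodium nitrate: 0.62% w/v = 6.2 g/L → 6.2 × 1.399 L = 8.674 g
MOPS: 24.7 mmol/L × 209.3 g/mol × 1.399 L ÷ 1000 = 7.232 g
sodium lactate: C1V1 = C2V2 → 0.524% ÷ 25.7% × 1399 mL = 28.524 mL
sodium hydroxide: V = C2·V2/C1 = 30 mM × 1399 mL ÷ 5140 mM = 8.165 mL
dipotassium phosphate: 0.2% w/v = 2 g/L → 2 × 1.399 L = 2.798 g
nickel chloride hexahydrate: 13.5 µmol/L × 237.69 g/mol × 1.399 L ÷ 1000 = 4.489 mg

sodium nitrate 8.674 g; MOPS 7.232 g; sodium lactate 28.524 mL; sodium hydroxide 8.165 mL; dipotassium phosphate 2.798 g; nickel chloride hexahydrate 4.489 mg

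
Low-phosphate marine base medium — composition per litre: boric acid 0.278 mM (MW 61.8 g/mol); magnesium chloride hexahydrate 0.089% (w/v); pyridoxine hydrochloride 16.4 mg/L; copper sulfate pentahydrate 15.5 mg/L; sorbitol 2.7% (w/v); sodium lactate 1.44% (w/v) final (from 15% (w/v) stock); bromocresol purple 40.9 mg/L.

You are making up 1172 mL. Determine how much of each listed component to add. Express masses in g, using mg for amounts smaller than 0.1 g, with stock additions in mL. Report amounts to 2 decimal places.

Target volume = 1172 mL = 1.172 L.
boric acid: 0.278 mmol/L × 61.8 mg/mmol × 1.172 L = 20.14 mg
magnesium chloride hexahydrate: 0.089% w/v = 0.89 g/L → 0.89 × 1.172 L = 1.04 g
pyridoxine hydrochloride: 16.4 mg/L × 1.172 L = 19.22 mg
copper sulfate pentahydrate: 15.5 mg/L × 1.172 L = 18.17 mg
sorbitol: 2.7 g per 100 mL × 1172 mL ÷ 100 = 31.64 g
sodium lactate: dilute stock: 1.44% ÷ 15% × 1172 mL = 112.51 mL
bromocresol purple: 40.9 mg/L × 1.172 L = 47.93 mg

boric acid 20.14 mg; magnesium chloride hexahydrate 1.04 g; pyridoxine hydrochloride 19.22 mg; copper sulfate pentahydrate 18.17 mg; sorbitol 31.64 g; sodium lactate 112.51 mL; bromocresol purple 47.93 mg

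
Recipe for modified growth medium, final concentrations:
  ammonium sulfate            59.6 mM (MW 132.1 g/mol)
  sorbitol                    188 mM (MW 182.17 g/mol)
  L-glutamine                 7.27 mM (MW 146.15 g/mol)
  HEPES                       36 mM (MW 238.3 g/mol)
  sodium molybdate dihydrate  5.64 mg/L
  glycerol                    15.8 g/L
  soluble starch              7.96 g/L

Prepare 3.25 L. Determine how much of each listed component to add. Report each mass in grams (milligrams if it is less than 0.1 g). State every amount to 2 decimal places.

ammonium sulfate 25.59 g; sorbitol 111.31 g; L-glutamine 3.45 g; HEPES 27.88 g; sodium molybdate dihydrate 18.33 mg; glycerol 51.35 g; soluble starch 25.87 g

Scale factor relative to 1 L: 3.25.
ammonium sulfate: 59.6 mmol/L × 132.1 g/mol × 3.25 L ÷ 1000 = 25.59 g
sorbitol: 188 mmol/L × 182.17 g/mol × 3.25 L ÷ 1000 = 111.31 g
L-glutamine: 7.27 mmol/L × 146.15 g/mol × 3.25 L ÷ 1000 = 3.45 g
HEPES: 36 mmol/L × 238.3 g/mol × 3.25 L ÷ 1000 = 27.88 g
sodium molybdate dihydrate: 5.64 mg/L × 3.25 L = 18.33 mg
glycerol: 15.8 g/L × 3.25 L = 51.35 g
soluble starch: 7.96 g/L × 3.25 L = 25.87 g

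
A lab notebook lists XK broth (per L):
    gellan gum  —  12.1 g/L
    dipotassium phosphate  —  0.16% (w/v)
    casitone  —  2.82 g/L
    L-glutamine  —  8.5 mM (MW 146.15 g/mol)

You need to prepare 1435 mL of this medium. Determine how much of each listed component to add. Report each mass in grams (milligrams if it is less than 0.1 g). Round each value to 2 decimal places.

Scale factor relative to 1 L: 1.435.
gellan gum: 12.1 g/L × 1.435 L = 17.36 g
dipotassium phosphate: 0.16 g per 100 mL × 1435 mL ÷ 100 = 2.30 g
casitone: 2.82 g/L × 1.435 L = 4.05 g
L-glutamine: 8.5 mmol/L × 146.15 g/mol × 1.435 L ÷ 1000 = 1.78 g

gellan gum 17.36 g; dipotassium phosphate 2.30 g; casitone 4.05 g; L-glutamine 1.78 g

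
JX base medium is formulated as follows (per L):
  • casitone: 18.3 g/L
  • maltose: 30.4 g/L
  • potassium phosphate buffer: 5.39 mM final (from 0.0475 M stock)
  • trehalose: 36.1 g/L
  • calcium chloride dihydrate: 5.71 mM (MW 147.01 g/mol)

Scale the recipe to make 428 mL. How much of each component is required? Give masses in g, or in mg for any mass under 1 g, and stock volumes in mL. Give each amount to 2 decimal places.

casitone 7.83 g; maltose 13.01 g; potassium phosphate buffer 48.57 mL; trehalose 15.45 g; calcium chloride dihydrate 359.27 mg

Working volume: 428 mL = 0.428 L.
casitone: 18.3 g/L × 0.428 L = 7.83 g
maltose: 30.4 g/L × 0.428 L = 13.01 g
potassium phosphate buffer: C1V1 = C2V2 → 5.39 mM × 428 mL ÷ 47.5 mM = 48.57 mL
trehalose: 36.1 g/L × 0.428 L = 15.45 g
calcium chloride dihydrate: 5.71 mmol/L × 147.01 mg/mmol × 0.428 L = 359.27 mg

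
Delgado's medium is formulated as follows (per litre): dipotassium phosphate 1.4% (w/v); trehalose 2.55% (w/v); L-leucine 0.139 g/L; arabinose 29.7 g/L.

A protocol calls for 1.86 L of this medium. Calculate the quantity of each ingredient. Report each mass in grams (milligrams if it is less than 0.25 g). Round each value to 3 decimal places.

Scale factor relative to 1 L: 1.86.
dipotassium phosphate: 1.4% w/v = 14 g/L → 14 × 1.86 L = 26.040 g
trehalose: 2.55 g per 100 mL × 1860 mL ÷ 100 = 47.430 g
L-leucine: 0.139 g/L × 1.86 L = 0.259 g
arabinose: 29.7 g/L × 1.86 L = 55.242 g

dipotassium phosphate 26.040 g; trehalose 47.430 g; L-leucine 0.259 g; arabinose 55.242 g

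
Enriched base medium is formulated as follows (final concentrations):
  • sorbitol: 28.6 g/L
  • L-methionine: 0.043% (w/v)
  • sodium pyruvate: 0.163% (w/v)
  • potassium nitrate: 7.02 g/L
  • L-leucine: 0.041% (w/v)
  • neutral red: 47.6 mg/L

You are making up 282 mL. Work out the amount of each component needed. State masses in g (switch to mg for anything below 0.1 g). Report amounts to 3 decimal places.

sorbitol 8.065 g; L-methionine 0.121 g; sodium pyruvate 0.460 g; potassium nitrate 1.980 g; L-leucine 0.116 g; neutral red 13.423 mg

Scale factor relative to 1 L: 0.282.
sorbitol: 28.6 g/L × 0.282 L = 8.065 g
L-methionine: 0.043% w/v = 0.43 g/L → 0.43 × 0.282 L = 0.121 g
sodium pyruvate: 0.163% w/v = 1.63 g/L → 1.63 × 0.282 L = 0.460 g
potassium nitrate: 7.02 g/L × 0.282 L = 1.980 g
L-leucine: 0.041% w/v = 0.41 g/L → 0.41 × 0.282 L = 0.116 g
neutral red: 47.6 mg/L × 0.282 L = 13.423 mg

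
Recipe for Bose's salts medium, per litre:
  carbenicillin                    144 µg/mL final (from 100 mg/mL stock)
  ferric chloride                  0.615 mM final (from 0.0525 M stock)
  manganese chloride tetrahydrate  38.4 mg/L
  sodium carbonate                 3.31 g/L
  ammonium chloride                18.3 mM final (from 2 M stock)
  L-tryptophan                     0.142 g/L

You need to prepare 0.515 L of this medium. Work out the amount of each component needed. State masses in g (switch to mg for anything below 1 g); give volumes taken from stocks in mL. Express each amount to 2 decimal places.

carbenicillin 0.74 mL; ferric chloride 6.03 mL; manganese chloride tetrahydrate 19.78 mg; sodium carbonate 1.70 g; ammonium chloride 4.71 mL; L-tryptophan 73.13 mg

Working volume: 0.515 L.
carbenicillin: dilute stock: 144 µg/mL × 515 mL ÷ 100000 µg/mL = 0.74 mL
ferric chloride: dilute stock: 0.615 mM × 515 mL ÷ 52.5 mM = 6.03 mL
manganese chloride tetrahydrate: 38.4 mg/L × 0.515 L = 19.78 mg
sodium carbonate: 3.31 g/L × 0.515 L = 1.70 g
ammonium chloride: C1V1 = C2V2 → 18.3 mM × 515 mL ÷ 2000 mM = 4.71 mL
L-tryptophan: 0.142 g/L × 0.515 L = 0.07313 g = 73.13 mg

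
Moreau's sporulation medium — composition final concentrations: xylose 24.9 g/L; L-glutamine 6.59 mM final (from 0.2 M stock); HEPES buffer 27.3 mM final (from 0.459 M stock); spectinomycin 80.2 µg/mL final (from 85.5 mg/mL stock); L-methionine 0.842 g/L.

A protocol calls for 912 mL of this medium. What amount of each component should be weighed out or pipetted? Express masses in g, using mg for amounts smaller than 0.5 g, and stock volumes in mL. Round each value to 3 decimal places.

xylose 22.709 g; L-glutamine 30.050 mL; HEPES buffer 54.243 mL; spectinomycin 0.855 mL; L-methionine 0.768 g

Working volume: 912 mL = 0.912 L.
xylose: 24.9 g/L × 0.912 L = 22.709 g
L-glutamine: dilute stock: 6.59 mM × 912 mL ÷ 200 mM = 30.050 mL
HEPES buffer: dilute stock: 27.3 mM × 912 mL ÷ 459 mM = 54.243 mL
spectinomycin: V = C2·V2/C1 = 80.2 µg/mL × 912 mL ÷ 85500 µg/mL = 0.855 mL
L-methionine: 0.842 g/L × 0.912 L = 0.768 g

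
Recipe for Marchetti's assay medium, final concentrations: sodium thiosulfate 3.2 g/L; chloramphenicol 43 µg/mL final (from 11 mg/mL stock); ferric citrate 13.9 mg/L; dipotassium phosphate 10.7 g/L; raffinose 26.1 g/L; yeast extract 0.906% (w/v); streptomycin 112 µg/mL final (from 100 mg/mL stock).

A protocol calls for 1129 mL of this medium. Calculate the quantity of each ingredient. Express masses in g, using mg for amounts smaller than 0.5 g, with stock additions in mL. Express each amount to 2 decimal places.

sodium thiosulfate 3.61 g; chloramphenicol 4.41 mL; ferric citrate 15.69 mg; dipotassium phosphate 12.08 g; raffinose 29.47 g; yeast extract 10.23 g; streptomycin 1.26 mL

Scale factor relative to 1 L: 1.129.
sodium thiosulfate: 3.2 g/L × 1.129 L = 3.61 g
chloramphenicol: C1V1 = C2V2 → 43 µg/mL × 1129 mL ÷ 11000 µg/mL = 4.41 mL
ferric citrate: 13.9 mg/L × 1.129 L = 15.69 mg
dipotassium phosphate: 10.7 g/L × 1.129 L = 12.08 g
raffinose: 26.1 g/L × 1.129 L = 29.47 g
yeast extract: 0.906% w/v = 9.06 g/L → 9.06 × 1.129 L = 10.23 g
streptomycin: V = C2·V2/C1 = 112 µg/mL × 1129 mL ÷ 100000 µg/mL = 1.26 mL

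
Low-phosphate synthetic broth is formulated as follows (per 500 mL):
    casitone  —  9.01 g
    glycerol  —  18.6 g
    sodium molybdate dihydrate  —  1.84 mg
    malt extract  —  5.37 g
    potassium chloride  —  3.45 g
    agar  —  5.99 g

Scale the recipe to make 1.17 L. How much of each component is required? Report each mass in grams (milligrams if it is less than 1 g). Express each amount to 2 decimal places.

Scale factor = 1170 mL / 500 mL = 2.34.
casitone: 9.01 g × (1170 mL / 500 mL) = 21.08 g
glycerol: 18.6 g × (1170 mL / 500 mL) = 43.52 g
sodium molybdate dihydrate: 1.84 mg × (1170 mL / 500 mL) = 4.31 mg
malt extract: 5.37 g × (1170 mL / 500 mL) = 12.57 g
potassium chloride: 3.45 g × (1170 mL / 500 mL) = 8.07 g
agar: 5.99 g × (1170 mL / 500 mL) = 14.02 g

casitone 21.08 g; glycerol 43.52 g; sodium molybdate dihydrate 4.31 mg; malt extract 12.57 g; potassium chloride 8.07 g; agar 14.02 g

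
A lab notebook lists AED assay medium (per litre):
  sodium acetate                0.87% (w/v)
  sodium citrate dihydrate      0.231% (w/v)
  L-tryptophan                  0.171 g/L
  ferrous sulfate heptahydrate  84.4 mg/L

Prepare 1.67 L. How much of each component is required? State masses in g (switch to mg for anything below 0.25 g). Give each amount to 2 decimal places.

sodium acetate 14.53 g; sodium citrate dihydrate 3.86 g; L-tryptophan 0.29 g; ferrous sulfate heptahydrate 140.95 mg

Scale factor relative to 1 L: 1.67.
sodium acetate: 0.87% w/v = 8.7 g/L → 8.7 × 1.67 L = 14.53 g
sodium citrate dihydrate: 0.231 g per 100 mL × 1670 mL ÷ 100 = 3.86 g
L-tryptophan: 0.171 g/L × 1.67 L = 0.29 g
ferrous sulfate heptahydrate: 84.4 mg/L × 1.67 L = 140.95 mg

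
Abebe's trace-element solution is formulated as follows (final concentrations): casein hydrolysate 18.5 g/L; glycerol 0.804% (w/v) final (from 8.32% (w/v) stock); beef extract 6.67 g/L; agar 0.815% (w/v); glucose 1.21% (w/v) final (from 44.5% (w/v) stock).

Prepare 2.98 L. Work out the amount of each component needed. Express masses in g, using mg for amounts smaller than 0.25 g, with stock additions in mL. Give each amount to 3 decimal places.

casein hydrolysate 55.130 g; glycerol 287.971 mL; beef extract 19.877 g; agar 24.287 g; glucose 81.029 mL

Scale factor relative to 1 L: 2.98.
casein hydrolysate: 18.5 g/L × 2.98 L = 55.130 g
glycerol: C1V1 = C2V2 → 0.804% ÷ 8.32% × 2980 mL = 287.971 mL
beef extract: 6.67 g/L × 2.98 L = 19.877 g
agar: 0.815% w/v = 8.15 g/L → 8.15 × 2.98 L = 24.287 g
glucose: C1V1 = C2V2 → 1.21% ÷ 44.5% × 2980 mL = 81.029 mL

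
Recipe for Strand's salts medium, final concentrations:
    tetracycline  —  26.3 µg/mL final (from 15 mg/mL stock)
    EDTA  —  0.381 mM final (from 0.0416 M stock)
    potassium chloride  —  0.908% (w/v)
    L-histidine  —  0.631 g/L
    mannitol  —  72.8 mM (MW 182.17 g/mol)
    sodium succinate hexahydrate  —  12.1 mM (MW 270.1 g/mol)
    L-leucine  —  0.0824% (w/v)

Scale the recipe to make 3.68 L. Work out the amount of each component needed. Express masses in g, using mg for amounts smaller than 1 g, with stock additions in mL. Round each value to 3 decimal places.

Scale factor relative to 1 L: 3.68.
tetracycline: C1V1 = C2V2 → 26.3 µg/mL × 3680 mL ÷ 15000 µg/mL = 6.452 mL
EDTA: C1V1 = C2V2 → 0.381 mM × 3680 mL ÷ 41.6 mM = 33.704 mL
potassium chloride: 0.908% w/v = 9.08 g/L → 9.08 × 3.68 L = 33.414 g
L-histidine: 0.631 g/L × 3.68 L = 2.322 g
mannitol: 72.8 mmol/L × 182.17 g/mol × 3.68 L ÷ 1000 = 48.804 g
sodium succinate hexahydrate: 12.1 mmol/L × 270.1 g/mol × 3.68 L ÷ 1000 = 12.027 g
L-leucine: 0.0824% w/v = 0.824 g/L → 0.824 × 3.68 L = 3.032 g

tetracycline 6.452 mL; EDTA 33.704 mL; potassium chloride 33.414 g; L-histidine 2.322 g; mannitol 48.804 g; sodium succinate hexahydrate 12.027 g; L-leucine 3.032 g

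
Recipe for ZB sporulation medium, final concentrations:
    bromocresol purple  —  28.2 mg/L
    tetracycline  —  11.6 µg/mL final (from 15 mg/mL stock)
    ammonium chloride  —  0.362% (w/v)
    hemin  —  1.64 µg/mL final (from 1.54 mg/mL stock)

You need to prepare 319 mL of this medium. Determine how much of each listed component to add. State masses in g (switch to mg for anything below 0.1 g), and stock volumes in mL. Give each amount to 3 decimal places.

bromocresol purple 8.996 mg; tetracycline 0.247 mL; ammonium chloride 1.155 g; hemin 0.340 mL

Scale factor relative to 1 L: 0.319.
bromocresol purple: 28.2 mg/L × 0.319 L = 8.996 mg
tetracycline: dilute stock: 11.6 µg/mL × 319 mL ÷ 15000 µg/mL = 0.247 mL
ammonium chloride: 0.362 g per 100 mL × 319 mL ÷ 100 = 1.155 g
hemin: dilute stock: 1.64 µg/mL × 319 mL ÷ 1540 µg/mL = 0.340 mL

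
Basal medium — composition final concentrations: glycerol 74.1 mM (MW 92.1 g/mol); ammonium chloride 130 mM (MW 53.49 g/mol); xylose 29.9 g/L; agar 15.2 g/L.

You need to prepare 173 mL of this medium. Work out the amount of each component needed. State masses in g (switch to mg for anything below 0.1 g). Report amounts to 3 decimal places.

Working volume: 173 mL = 0.173 L.
glycerol: 74.1 mmol/L × 92.1 g/mol × 0.173 L ÷ 1000 = 1.181 g
ammonium chloride: 130 mmol/L × 53.49 g/mol × 0.173 L ÷ 1000 = 1.203 g
xylose: 29.9 g/L × 0.173 L = 5.173 g
agar: 15.2 g/L × 0.173 L = 2.630 g

glycerol 1.181 g; ammonium chloride 1.203 g; xylose 5.173 g; agar 2.630 g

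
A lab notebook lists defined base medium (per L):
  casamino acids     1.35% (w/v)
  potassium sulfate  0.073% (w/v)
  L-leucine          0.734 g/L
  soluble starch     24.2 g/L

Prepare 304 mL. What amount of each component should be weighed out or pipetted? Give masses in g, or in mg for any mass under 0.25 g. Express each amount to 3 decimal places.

Working volume: 304 mL = 0.304 L.
casamino acids: 1.35 g per 100 mL × 304 mL ÷ 100 = 4.104 g
potassium sulfate: 0.073% w/v = 0.73 g/L → 0.73 × 0.304 L = 0.22192 g = 221.920 mg
L-leucine: 0.734 g/L × 0.304 L = 0.223136 g = 223.136 mg
soluble starch: 24.2 g/L × 0.304 L = 7.357 g

casamino acids 4.104 g; potassium sulfate 221.920 mg; L-leucine 223.136 mg; soluble starch 7.357 g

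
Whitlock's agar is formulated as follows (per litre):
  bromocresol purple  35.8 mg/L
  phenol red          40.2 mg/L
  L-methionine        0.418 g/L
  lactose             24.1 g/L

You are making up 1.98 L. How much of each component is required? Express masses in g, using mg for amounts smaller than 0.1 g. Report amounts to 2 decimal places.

bromocresol purple 70.88 mg; phenol red 79.60 mg; L-methionine 0.83 g; lactose 47.72 g

Working volume: 1.98 L.
bromocresol purple: 35.8 mg/L × 1.98 L = 70.88 mg
phenol red: 40.2 mg/L × 1.98 L = 79.60 mg
L-methionine: 0.418 g/L × 1.98 L = 0.83 g
lactose: 24.1 g/L × 1.98 L = 47.72 g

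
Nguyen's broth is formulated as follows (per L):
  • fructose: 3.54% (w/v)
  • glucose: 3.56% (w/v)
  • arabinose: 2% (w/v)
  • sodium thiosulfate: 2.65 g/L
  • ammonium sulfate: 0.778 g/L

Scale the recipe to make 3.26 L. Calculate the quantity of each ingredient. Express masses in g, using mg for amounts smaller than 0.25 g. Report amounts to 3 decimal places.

fructose 115.404 g; glucose 116.056 g; arabinose 65.200 g; sodium thiosulfate 8.639 g; ammonium sulfate 2.536 g

Scale factor relative to 1 L: 3.26.
fructose: 3.54 g per 100 mL × 3260 mL ÷ 100 = 115.404 g
glucose: 3.56 g per 100 mL × 3260 mL ÷ 100 = 116.056 g
arabinose: 2 g per 100 mL × 3260 mL ÷ 100 = 65.200 g
sodium thiosulfate: 2.65 g/L × 3.26 L = 8.639 g
ammonium sulfate: 0.778 g/L × 3.26 L = 2.536 g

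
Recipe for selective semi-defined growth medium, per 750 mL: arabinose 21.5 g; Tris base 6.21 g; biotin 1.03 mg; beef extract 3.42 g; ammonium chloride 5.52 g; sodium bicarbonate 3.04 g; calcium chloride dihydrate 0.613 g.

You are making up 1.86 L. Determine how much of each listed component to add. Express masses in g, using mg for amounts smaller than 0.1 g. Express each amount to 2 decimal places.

arabinose 53.32 g; Tris base 15.40 g; biotin 2.55 mg; beef extract 8.48 g; ammonium chloride 13.69 g; sodium bicarbonate 7.54 g; calcium chloride dihydrate 1.52 g

Scale factor = 1860 mL / 750 mL = 2.48.
arabinose: 21.5 g × (1860 mL / 750 mL) = 53.32 g
Tris base: 6.21 g × (1860 mL / 750 mL) = 15.40 g
biotin: 1.03 mg × (1860 mL / 750 mL) = 2.55 mg
beef extract: 3.42 g × (1860 mL / 750 mL) = 8.48 g
ammonium chloride: 5.52 g × (1860 mL / 750 mL) = 13.69 g
sodium bicarbonate: 3.04 g × (1860 mL / 750 mL) = 7.54 g
calcium chloride dihydrate: 0.613 g × (1860 mL / 750 mL) = 1.52 g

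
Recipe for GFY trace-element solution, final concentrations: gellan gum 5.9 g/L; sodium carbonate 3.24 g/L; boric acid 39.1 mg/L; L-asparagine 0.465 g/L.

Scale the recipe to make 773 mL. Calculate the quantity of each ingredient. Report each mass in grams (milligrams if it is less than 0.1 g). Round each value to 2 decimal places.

Scale factor relative to 1 L: 0.773.
gellan gum: 5.9 g/L × 0.773 L = 4.56 g
sodium carbonate: 3.24 g/L × 0.773 L = 2.50 g
boric acid: 39.1 mg/L × 0.773 L = 30.22 mg
L-asparagine: 0.465 g/L × 0.773 L = 0.36 g

gellan gum 4.56 g; sodium carbonate 2.50 g; boric acid 30.22 mg; L-asparagine 0.36 g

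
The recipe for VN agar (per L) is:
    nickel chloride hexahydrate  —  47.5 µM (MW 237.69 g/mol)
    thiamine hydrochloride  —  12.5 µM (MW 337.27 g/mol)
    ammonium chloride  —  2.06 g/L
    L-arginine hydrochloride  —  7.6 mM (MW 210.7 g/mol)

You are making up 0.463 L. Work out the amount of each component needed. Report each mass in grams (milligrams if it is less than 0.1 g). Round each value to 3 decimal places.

Working volume: 0.463 L.
nickel chloride hexahydrate: 47.5 µmol/L × 237.69 g/mol × 0.463 L ÷ 1000 = 5.227 mg
thiamine hydrochloride: 12.5 µmol/L × 337.27 g/mol × 0.463 L ÷ 1000 = 1.952 mg
ammonium chloride: 2.06 g/L × 0.463 L = 0.954 g
L-arginine hydrochloride: 7.6 mmol/L × 210.7 g/mol × 0.463 L ÷ 1000 = 0.741 g

nickel chloride hexahydrate 5.227 mg; thiamine hydrochloride 1.952 mg; ammonium chloride 0.954 g; L-arginine hydrochloride 0.741 g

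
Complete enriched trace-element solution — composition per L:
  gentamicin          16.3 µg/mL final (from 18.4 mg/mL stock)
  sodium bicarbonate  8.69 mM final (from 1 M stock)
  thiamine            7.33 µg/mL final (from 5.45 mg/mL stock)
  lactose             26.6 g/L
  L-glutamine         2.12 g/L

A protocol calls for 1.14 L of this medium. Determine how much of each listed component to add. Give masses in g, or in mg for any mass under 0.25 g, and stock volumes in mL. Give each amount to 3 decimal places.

gentamicin 1.010 mL; sodium bicarbonate 9.907 mL; thiamine 1.533 mL; lactose 30.324 g; L-glutamine 2.417 g

Scale factor relative to 1 L: 1.14.
gentamicin: dilute stock: 16.3 µg/mL × 1140 mL ÷ 18400 µg/mL = 1.010 mL
sodium bicarbonate: V = C2·V2/C1 = 8.69 mM × 1140 mL ÷ 1000 mM = 9.907 mL
thiamine: V = C2·V2/C1 = 7.33 µg/mL × 1140 mL ÷ 5450 µg/mL = 1.533 mL
lactose: 26.6 g/L × 1.14 L = 30.324 g
L-glutamine: 2.12 g/L × 1.14 L = 2.417 g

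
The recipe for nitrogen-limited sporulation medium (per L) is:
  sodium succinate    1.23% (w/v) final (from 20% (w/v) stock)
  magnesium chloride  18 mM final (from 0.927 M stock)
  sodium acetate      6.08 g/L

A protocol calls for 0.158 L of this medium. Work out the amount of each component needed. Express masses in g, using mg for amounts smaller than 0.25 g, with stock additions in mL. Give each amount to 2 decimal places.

sodium succinate 9.72 mL; magnesium chloride 3.07 mL; sodium acetate 0.96 g

Scale factor relative to 1 L: 0.158.
sodium succinate: dilute stock: 1.23% ÷ 20% × 158 mL = 9.72 mL
magnesium chloride: C1V1 = C2V2 → 18 mM × 158 mL ÷ 927 mM = 3.07 mL
sodium acetate: 6.08 g/L × 0.158 L = 0.96 g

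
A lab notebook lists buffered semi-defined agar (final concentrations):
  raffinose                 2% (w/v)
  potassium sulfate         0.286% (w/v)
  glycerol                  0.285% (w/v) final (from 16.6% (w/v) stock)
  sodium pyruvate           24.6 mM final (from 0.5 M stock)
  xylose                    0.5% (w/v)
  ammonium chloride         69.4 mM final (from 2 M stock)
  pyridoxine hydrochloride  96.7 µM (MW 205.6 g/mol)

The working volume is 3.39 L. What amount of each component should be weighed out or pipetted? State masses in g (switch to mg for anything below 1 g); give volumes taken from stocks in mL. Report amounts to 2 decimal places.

Working volume: 3.39 L.
raffinose: 2% w/v = 20 g/L → 20 × 3.39 L = 67.80 g
potassium sulfate: 0.286% w/v = 2.86 g/L → 2.86 × 3.39 L = 9.70 g
glycerol: C1V1 = C2V2 → 0.285% ÷ 16.6% × 3390 mL = 58.20 mL
sodium pyruvate: dilute stock: 24.6 mM × 3390 mL ÷ 500 mM = 166.79 mL
xylose: 0.5 g per 100 mL × 3390 mL ÷ 100 = 16.95 g
ammonium chloride: dilute stock: 69.4 mM × 3390 mL ÷ 2000 mM = 117.63 mL
pyridoxine hydrochloride: 96.7 µmol/L × 205.6 g/mol × 3.39 L ÷ 1000 = 67.40 mg

raffinose 67.80 g; potassium sulfate 9.70 g; glycerol 58.20 mL; sodium pyruvate 166.79 mL; xylose 16.95 g; ammonium chloride 117.63 mL; pyridoxine hydrochloride 67.40 mg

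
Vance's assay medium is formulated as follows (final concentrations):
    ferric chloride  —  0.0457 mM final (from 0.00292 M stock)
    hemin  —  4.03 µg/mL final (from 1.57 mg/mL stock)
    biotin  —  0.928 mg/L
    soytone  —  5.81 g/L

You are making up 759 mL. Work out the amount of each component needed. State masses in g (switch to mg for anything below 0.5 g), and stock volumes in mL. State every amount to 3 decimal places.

Scale factor relative to 1 L: 0.759.
ferric chloride: V = C2·V2/C1 = 0.0457 mM × 759 mL ÷ 2.92 mM = 11.879 mL
hemin: V = C2·V2/C1 = 4.03 µg/mL × 759 mL ÷ 1570 µg/mL = 1.948 mL
biotin: 0.928 mg/L × 0.759 L = 0.704 mg
soytone: 5.81 g/L × 0.759 L = 4.410 g

ferric chloride 11.879 mL; hemin 1.948 mL; biotin 0.704 mg; soytone 4.410 g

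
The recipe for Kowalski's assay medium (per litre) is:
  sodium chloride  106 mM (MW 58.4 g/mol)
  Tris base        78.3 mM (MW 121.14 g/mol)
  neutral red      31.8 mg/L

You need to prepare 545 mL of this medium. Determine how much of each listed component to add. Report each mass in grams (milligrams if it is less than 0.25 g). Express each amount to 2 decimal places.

Target volume = 545 mL = 0.545 L.
sodium chloride: 106 mmol/L × 58.4 g/mol × 0.545 L ÷ 1000 = 3.37 g
Tris base: 78.3 mmol/L × 121.14 g/mol × 0.545 L ÷ 1000 = 5.17 g
neutral red: 31.8 mg/L × 0.545 L = 17.33 mg

sodium chloride 3.37 g; Tris base 5.17 g; neutral red 17.33 mg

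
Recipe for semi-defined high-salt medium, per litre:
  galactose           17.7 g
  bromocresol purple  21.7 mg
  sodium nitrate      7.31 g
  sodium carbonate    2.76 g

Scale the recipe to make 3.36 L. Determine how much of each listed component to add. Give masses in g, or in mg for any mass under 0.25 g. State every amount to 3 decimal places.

Ratio of target to recipe volume: 3360 / 1000 = 3.36.
galactose: 17.7 g × (3360 mL / 1000 mL) = 59.472 g
bromocresol purple: 21.7 mg × (3360 mL / 1000 mL) = 72.912 mg
sodium nitrate: 7.31 g × (3360 mL / 1000 mL) = 24.562 g
sodium carbonate: 2.76 g × (3360 mL / 1000 mL) = 9.274 g

galactose 59.472 g; bromocresol purple 72.912 mg; sodium nitrate 24.562 g; sodium carbonate 9.274 g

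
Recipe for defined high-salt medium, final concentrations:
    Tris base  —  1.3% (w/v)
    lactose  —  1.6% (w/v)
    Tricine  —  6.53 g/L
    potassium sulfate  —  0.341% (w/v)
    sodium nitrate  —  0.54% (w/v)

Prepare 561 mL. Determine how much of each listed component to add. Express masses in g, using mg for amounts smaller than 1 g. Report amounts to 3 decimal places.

Tris base 7.293 g; lactose 8.976 g; Tricine 3.663 g; potassium sulfate 1.913 g; sodium nitrate 3.029 g

Scale factor relative to 1 L: 0.561.
Tris base: 1.3 g per 100 mL × 561 mL ÷ 100 = 7.293 g
lactose: 1.6% w/v = 16 g/L → 16 × 0.561 L = 8.976 g
Tricine: 6.53 g/L × 0.561 L = 3.663 g
potassium sulfate: 0.341% w/v = 3.41 g/L → 3.41 × 0.561 L = 1.913 g
sodium nitrate: 0.54 g per 100 mL × 561 mL ÷ 100 = 3.029 g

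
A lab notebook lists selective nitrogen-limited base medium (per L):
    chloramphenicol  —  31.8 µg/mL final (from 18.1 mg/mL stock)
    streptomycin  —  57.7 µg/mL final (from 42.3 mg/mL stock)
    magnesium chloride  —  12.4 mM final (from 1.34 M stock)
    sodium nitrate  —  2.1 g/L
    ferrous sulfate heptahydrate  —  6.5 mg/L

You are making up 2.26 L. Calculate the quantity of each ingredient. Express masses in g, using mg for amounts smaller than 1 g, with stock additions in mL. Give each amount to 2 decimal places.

Scale factor relative to 1 L: 2.26.
chloramphenicol: dilute stock: 31.8 µg/mL × 2260 mL ÷ 18100 µg/mL = 3.97 mL
streptomycin: dilute stock: 57.7 µg/mL × 2260 mL ÷ 42300 µg/mL = 3.08 mL
magnesium chloride: C1V1 = C2V2 → 12.4 mM × 2260 mL ÷ 1340 mM = 20.91 mL
sodium nitrate: 2.1 g/L × 2.26 L = 4.75 g
ferrous sulfate heptahydrate: 6.5 mg/L × 2.26 L = 14.69 mg

chloramphenicol 3.97 mL; streptomycin 3.08 mL; magnesium chloride 20.91 mL; sodium nitrate 4.75 g; ferrous sulfate heptahydrate 14.69 mg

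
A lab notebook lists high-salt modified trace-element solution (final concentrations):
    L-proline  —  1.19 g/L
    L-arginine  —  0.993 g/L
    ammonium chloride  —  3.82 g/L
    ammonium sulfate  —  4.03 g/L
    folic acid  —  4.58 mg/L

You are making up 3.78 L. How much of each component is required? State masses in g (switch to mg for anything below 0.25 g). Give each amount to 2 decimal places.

L-proline 4.50 g; L-arginine 3.75 g; ammonium chloride 14.44 g; ammonium sulfate 15.23 g; folic acid 17.31 mg

Working volume: 3.78 L.
L-proline: 1.19 g/L × 3.78 L = 4.50 g
L-arginine: 0.993 g/L × 3.78 L = 3.75 g
ammonium chloride: 3.82 g/L × 3.78 L = 14.44 g
ammonium sulfate: 4.03 g/L × 3.78 L = 15.23 g
folic acid: 4.58 mg/L × 3.78 L = 17.31 mg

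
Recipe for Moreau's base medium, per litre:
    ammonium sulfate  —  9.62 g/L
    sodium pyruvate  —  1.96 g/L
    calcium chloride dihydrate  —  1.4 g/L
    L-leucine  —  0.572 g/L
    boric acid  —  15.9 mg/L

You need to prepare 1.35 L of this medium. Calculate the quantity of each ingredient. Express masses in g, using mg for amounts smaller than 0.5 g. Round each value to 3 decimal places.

Working volume: 1.35 L.
ammonium sulfate: 9.62 g/L × 1.35 L = 12.987 g
sodium pyruvate: 1.96 g/L × 1.35 L = 2.646 g
calcium chloride dihydrate: 1.4 g/L × 1.35 L = 1.890 g
L-leucine: 0.572 g/L × 1.35 L = 0.772 g
boric acid: 15.9 mg/L × 1.35 L = 21.465 mg

ammonium sulfate 12.987 g; sodium pyruvate 2.646 g; calcium chloride dihydrate 1.890 g; L-leucine 0.772 g; boric acid 21.465 mg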